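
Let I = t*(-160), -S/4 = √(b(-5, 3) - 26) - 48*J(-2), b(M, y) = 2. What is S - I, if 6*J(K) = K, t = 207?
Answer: 33056 - 8*I*√6 ≈ 33056.0 - 19.596*I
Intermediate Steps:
J(K) = K/6
S = -64 - 8*I*√6 (S = -4*(√(2 - 26) - 8*(-2)) = -4*(√(-24) - 48*(-⅓)) = -4*(2*I*√6 + 16) = -4*(16 + 2*I*√6) = -64 - 8*I*√6 ≈ -64.0 - 19.596*I)
I = -33120 (I = 207*(-160) = -33120)
S - I = (-64 - 8*I*√6) - 1*(-33120) = (-64 - 8*I*√6) + 33120 = 33056 - 8*I*√6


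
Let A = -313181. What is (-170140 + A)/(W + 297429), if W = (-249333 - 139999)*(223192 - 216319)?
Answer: 161107/891860469 ≈ 0.00018064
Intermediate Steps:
W = -2675878836 (W = -389332*6873 = -2675878836)
(-170140 + A)/(W + 297429) = (-170140 - 313181)/(-2675878836 + 297429) = -483321/(-2675581407) = -483321*(-1/2675581407) = 161107/891860469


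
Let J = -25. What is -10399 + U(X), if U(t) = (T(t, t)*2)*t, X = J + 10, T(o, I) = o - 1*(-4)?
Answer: -10069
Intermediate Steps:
T(o, I) = 4 + o (T(o, I) = o + 4 = 4 + o)
X = -15 (X = -25 + 10 = -15)
U(t) = t*(8 + 2*t) (U(t) = ((4 + t)*2)*t = (8 + 2*t)*t = t*(8 + 2*t))
-10399 + U(X) = -10399 + 2*(-15)*(4 - 15) = -10399 + 2*(-15)*(-11) = -10399 + 330 = -10069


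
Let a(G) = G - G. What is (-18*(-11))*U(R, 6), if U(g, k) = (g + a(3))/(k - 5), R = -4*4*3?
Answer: -9504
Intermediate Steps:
a(G) = 0
R = -48 (R = -16*3 = -48)
U(g, k) = g/(-5 + k) (U(g, k) = (g + 0)/(k - 5) = g/(-5 + k))
(-18*(-11))*U(R, 6) = (-18*(-11))*(-48/(-5 + 6)) = 198*(-48/1) = 198*(-48*1) = 198*(-48) = -9504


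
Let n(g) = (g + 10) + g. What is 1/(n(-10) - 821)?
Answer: -1/831 ≈ -0.0012034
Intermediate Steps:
n(g) = 10 + 2*g (n(g) = (10 + g) + g = 10 + 2*g)
1/(n(-10) - 821) = 1/((10 + 2*(-10)) - 821) = 1/((10 - 20) - 821) = 1/(-10 - 821) = 1/(-831) = -1/831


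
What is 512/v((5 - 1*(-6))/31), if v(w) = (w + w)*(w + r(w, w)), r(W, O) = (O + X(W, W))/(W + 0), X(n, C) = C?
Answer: 246016/803 ≈ 306.37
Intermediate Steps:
r(W, O) = (O + W)/W (r(W, O) = (O + W)/(W + 0) = (O + W)/W)
v(w) = 2*w*(2 + w) (v(w) = (w + w)*(w + (w + w)/w) = (2*w)*(w + (2*w)/w) = (2*w)*(w + 2) = (2*w)*(2 + w) = 2*w*(2 + w))
512/v((5 - 1*(-6))/31) = 512/((2*((5 - 1*(-6))/31)*(2 + (5 - 1*(-6))/31))) = 512/((2*((5 + 6)*(1/31))*(2 + (5 + 6)*(1/31)))) = 512/((2*(11*(1/31))*(2 + 11*(1/31)))) = 512/((2*(11/31)*(2 + 11/31))) = 512/((2*(11/31)*(73/31))) = 512/(1606/961) = 512*(961/1606) = 246016/803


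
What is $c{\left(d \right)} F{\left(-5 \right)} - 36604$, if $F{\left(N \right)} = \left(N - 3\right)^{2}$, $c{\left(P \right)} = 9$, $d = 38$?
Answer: $-36028$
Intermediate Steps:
$F{\left(N \right)} = \left(-3 + N\right)^{2}$
$c{\left(d \right)} F{\left(-5 \right)} - 36604 = 9 \left(-3 - 5\right)^{2} - 36604 = 9 \left(-8\right)^{2} - 36604 = 9 \cdot 64 - 36604 = 576 - 36604 = -36028$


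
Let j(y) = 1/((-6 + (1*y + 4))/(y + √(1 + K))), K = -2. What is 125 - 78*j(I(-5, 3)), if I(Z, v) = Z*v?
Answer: 955/17 + 78*I/17 ≈ 56.176 + 4.5882*I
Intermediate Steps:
j(y) = (I + y)/(-2 + y) (j(y) = 1/((-6 + (1*y + 4))/(y + √(1 - 2))) = 1/((-6 + (y + 4))/(y + √(-1))) = 1/((-6 + (4 + y))/(y + I)) = 1/((-2 + y)/(I + y)) = (I + y)/(-2 + y))
125 - 78*j(I(-5, 3)) = 125 - 78*(I - 5*3)/(-2 - 5*3) = 125 - 78*(I - 15)/(-2 - 15) = 125 - 78*(-15 + I)/(-17) = 125 - (-78)*(-15 + I)/17 = 125 - 78*(15/17 - I/17) = 125 + (-1170/17 + 78*I/17) = 955/17 + 78*I/17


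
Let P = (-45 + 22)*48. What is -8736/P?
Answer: 182/23 ≈ 7.9130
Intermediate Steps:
P = -1104 (P = -23*48 = -1104)
-8736/P = -8736/(-1104) = -8736*(-1/1104) = 182/23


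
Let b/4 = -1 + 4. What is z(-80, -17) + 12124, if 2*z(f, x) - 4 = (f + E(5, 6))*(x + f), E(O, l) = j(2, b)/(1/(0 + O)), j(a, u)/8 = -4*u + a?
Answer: 105246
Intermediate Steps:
b = 12 (b = 4*(-1 + 4) = 4*3 = 12)
j(a, u) = -32*u + 8*a (j(a, u) = 8*(-4*u + a) = 8*(a - 4*u) = -32*u + 8*a)
E(O, l) = -368*O (E(O, l) = (-32*12 + 8*2)/(1/(0 + O)) = (-384 + 16)/(1/O) = -368*O)
z(f, x) = 2 + (-1840 + f)*(f + x)/2 (z(f, x) = 2 + ((f - 368*5)*(x + f))/2 = 2 + ((f - 1840)*(f + x))/2 = 2 + ((-1840 + f)*(f + x))/2 = 2 + (-1840 + f)*(f + x)/2)
z(-80, -17) + 12124 = (2 + (1/2)*(-80)**2 - 920*(-80) - 920*(-17) + (1/2)*(-80)*(-17)) + 12124 = (2 + (1/2)*6400 + 73600 + 15640 + 680) + 12124 = (2 + 3200 + 73600 + 15640 + 680) + 12124 = 93122 + 12124 = 105246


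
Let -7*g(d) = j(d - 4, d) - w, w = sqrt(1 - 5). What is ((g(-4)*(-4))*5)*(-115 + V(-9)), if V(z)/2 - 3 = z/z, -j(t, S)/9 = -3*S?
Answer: 231120/7 + 4280*I/7 ≈ 33017.0 + 611.43*I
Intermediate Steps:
j(t, S) = 27*S (j(t, S) = -(-27)*S = 27*S)
w = 2*I (w = sqrt(-4) = 2*I ≈ 2.0*I)
V(z) = 8 (V(z) = 6 + 2*(z/z) = 6 + 2*1 = 6 + 2 = 8)
g(d) = -27*d/7 + 2*I/7 (g(d) = -(27*d - 2*I)/7 = -(-2*I + 27*d)/7 = -27*d/7 + 2*I/7)
((g(-4)*(-4))*5)*(-115 + V(-9)) = (((-27/7*(-4) + 2*I/7)*(-4))*5)*(-115 + 8) = (((108/7 + 2*I/7)*(-4))*5)*(-107) = ((-432/7 - 8*I/7)*5)*(-107) = (-2160/7 - 40*I/7)*(-107) = 231120/7 + 4280*I/7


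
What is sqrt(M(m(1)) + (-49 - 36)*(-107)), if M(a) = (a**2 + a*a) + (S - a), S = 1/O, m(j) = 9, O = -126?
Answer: sqrt(16313458)/42 ≈ 96.167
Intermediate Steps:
S = -1/126 (S = 1/(-126) = -1/126 ≈ -0.0079365)
M(a) = -1/126 - a + 2*a**2 (M(a) = (a**2 + a*a) + (-1/126 - a) = (a**2 + a**2) + (-1/126 - a) = 2*a**2 + (-1/126 - a) = -1/126 - a + 2*a**2)
sqrt(M(m(1)) + (-49 - 36)*(-107)) = sqrt((-1/126 - 1*9 + 2*9**2) + (-49 - 36)*(-107)) = sqrt((-1/126 - 9 + 2*81) - 85*(-107)) = sqrt((-1/126 - 9 + 162) + 9095) = sqrt(19277/126 + 9095) = sqrt(1165247/126) = sqrt(16313458)/42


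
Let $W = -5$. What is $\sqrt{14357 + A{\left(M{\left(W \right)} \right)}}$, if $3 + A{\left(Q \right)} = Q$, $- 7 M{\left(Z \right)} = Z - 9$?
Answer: $2 \sqrt{3589} \approx 119.82$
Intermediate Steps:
$M{\left(Z \right)} = \frac{9}{7} - \frac{Z}{7}$ ($M{\left(Z \right)} = - \frac{Z - 9}{7} = - \frac{-9 + Z}{7} = \frac{9}{7} - \frac{Z}{7}$)
$A{\left(Q \right)} = -3 + Q$
$\sqrt{14357 + A{\left(M{\left(W \right)} \right)}} = \sqrt{14357 + \left(-3 + \left(\frac{9}{7} - - \frac{5}{7}\right)\right)} = \sqrt{14357 + \left(-3 + \left(\frac{9}{7} + \frac{5}{7}\right)\right)} = \sqrt{14357 + \left(-3 + 2\right)} = \sqrt{14357 - 1} = \sqrt{14356} = 2 \sqrt{3589}$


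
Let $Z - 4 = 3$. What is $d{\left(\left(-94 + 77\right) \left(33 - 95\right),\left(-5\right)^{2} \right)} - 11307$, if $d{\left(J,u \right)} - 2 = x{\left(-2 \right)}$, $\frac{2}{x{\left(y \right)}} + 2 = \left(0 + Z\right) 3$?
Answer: $- \frac{214793}{19} \approx -11305.0$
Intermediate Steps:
$Z = 7$ ($Z = 4 + 3 = 7$)
$x{\left(y \right)} = \frac{2}{19}$ ($x{\left(y \right)} = \frac{2}{-2 + \left(0 + 7\right) 3} = \frac{2}{-2 + 7 \cdot 3} = \frac{2}{-2 + 21} = \frac{2}{19}$)
$d{\left(J,u \right)} = \frac{40}{19}$ ($d{\left(J,u \right)} = 2 + \frac{2}{19} = \frac{40}{19}$)
$d{\left(\left(-94 + 77\right) \left(33 - 95\right),\left(-5\right)^{2} \right)} - 11307 = \frac{40}{19} - 11307 = - \frac{214793}{19}$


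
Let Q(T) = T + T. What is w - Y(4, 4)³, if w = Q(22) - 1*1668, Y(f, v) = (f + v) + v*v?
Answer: -15448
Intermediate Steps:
Y(f, v) = f + v + v² (Y(f, v) = (f + v) + v² = f + v + v²)
Q(T) = 2*T
w = -1624 (w = 2*22 - 1*1668 = 44 - 1668 = -1624)
w - Y(4, 4)³ = -1624 - (4 + 4 + 4²)³ = -1624 - (4 + 4 + 16)³ = -1624 - 1*24³ = -1624 - 1*13824 = -1624 - 13824 = -15448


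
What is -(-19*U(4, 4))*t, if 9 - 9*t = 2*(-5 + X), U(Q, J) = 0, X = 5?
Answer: 0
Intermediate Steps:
t = 1 (t = 1 - 2*(-5 + 5)/9 = 1 - 2*0/9 = 1 - 1/9*0 = 1 + 0 = 1)
-(-19*U(4, 4))*t = -(-19*0) = -0 = -1*0 = 0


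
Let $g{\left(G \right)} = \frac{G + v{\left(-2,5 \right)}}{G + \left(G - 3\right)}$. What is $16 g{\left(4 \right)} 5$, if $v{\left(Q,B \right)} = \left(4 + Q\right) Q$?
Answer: $0$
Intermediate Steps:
$v{\left(Q,B \right)} = Q \left(4 + Q\right)$
$g{\left(G \right)} = \frac{-4 + G}{-3 + 2 G}$ ($g{\left(G \right)} = \frac{G - 2 \left(4 - 2\right)}{G + \left(G - 3\right)} = \frac{G - 4}{G + \left(G - 3\right)} = \frac{G - 4}{G + \left(-3 + G\right)} = \frac{-4 + G}{-3 + 2 G}$)
$16 g{\left(4 \right)} 5 = 16 \frac{-4 + 4}{-3 + 2 \cdot 4} \cdot 5 = 16 \frac{1}{-3 + 8} \cdot 0 \cdot 5 = 16 \cdot \frac{1}{5} \cdot 0 \cdot 5 = 16 \cdot 0 \cdot 5 = 0 \cdot 5 = 0$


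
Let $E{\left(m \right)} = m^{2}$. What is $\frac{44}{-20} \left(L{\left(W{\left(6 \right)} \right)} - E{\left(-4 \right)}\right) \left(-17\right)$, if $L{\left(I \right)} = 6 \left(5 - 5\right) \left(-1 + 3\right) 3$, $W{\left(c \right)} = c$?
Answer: $- \frac{2992}{5} \approx -598.4$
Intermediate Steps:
$L{\left(I \right)} = 0$ ($L{\left(I \right)} = 6 \cdot 0 \cdot 2 \cdot 3 = 6 \cdot 0 \cdot 3 = 0 \cdot 3 = 0$)
$\frac{44}{-20} \left(L{\left(W{\left(6 \right)} \right)} - E{\left(-4 \right)}\right) \left(-17\right) = \frac{44}{-20} \left(0 - \left(-4\right)^{2}\right) \left(-17\right) = 44 \left(- \frac{1}{20}\right) \left(0 - 16\right) \left(-17\right) = - \frac{11 \left(0 - 16\right)}{5} \left(-17\right) = \left(- \frac{11}{5}\right) \left(-16\right) \left(-17\right) = \frac{176}{5} \left(-17\right) = - \frac{2992}{5}$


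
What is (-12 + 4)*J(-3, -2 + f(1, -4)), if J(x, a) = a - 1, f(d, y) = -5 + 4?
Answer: 32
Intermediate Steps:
f(d, y) = -1
J(x, a) = -1 + a
(-12 + 4)*J(-3, -2 + f(1, -4)) = (-12 + 4)*(-1 + (-2 - 1)) = -8*(-1 - 3) = -8*(-4) = 32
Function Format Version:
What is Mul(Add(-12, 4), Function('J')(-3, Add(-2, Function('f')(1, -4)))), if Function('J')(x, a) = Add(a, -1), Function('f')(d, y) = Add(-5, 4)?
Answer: 32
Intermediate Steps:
Function('f')(d, y) = -1
Function('J')(x, a) = Add(-1, a)
Mul(Add(-12, 4), Function('J')(-3, Add(-2, Function('f')(1, -4)))) = Mul(Add(-12, 4), Add(-1, Add(-2, -1))) = Mul(-8, Add(-1, -3)) = Mul(-8, -4) = 32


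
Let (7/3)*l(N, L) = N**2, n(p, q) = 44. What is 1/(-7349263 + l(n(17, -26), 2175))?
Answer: -7/51439033 ≈ -1.3608e-7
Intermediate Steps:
l(N, L) = 3*N**2/7
1/(-7349263 + l(n(17, -26), 2175)) = 1/(-7349263 + (3/7)*44**2) = 1/(-7349263 + (3/7)*1936) = 1/(-7349263 + 5808/7) = 1/(-51439033/7) = -7/51439033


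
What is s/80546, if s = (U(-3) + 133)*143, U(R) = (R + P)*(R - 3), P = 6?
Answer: 715/3502 ≈ 0.20417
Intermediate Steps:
U(R) = (-3 + R)*(6 + R) (U(R) = (R + 6)*(R - 3) = (6 + R)*(-3 + R) = (-3 + R)*(6 + R))
s = 16445 (s = ((-18 + (-3)² + 3*(-3)) + 133)*143 = ((-18 + 9 - 9) + 133)*143 = (-18 + 133)*143 = 115*143 = 16445)
s/80546 = 16445/80546 = 16445*(1/80546) = 715/3502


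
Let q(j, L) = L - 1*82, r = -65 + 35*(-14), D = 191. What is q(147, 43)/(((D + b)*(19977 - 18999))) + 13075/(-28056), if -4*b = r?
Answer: -2811815231/6031955832 ≈ -0.46615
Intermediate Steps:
r = -555 (r = -65 - 490 = -555)
q(j, L) = -82 + L (q(j, L) = L - 82 = -82 + L)
b = 555/4 (b = -¼*(-555) = 555/4 ≈ 138.75)
q(147, 43)/(((D + b)*(19977 - 18999))) + 13075/(-28056) = (-82 + 43)/(((191 + 555/4)*(19977 - 18999))) + 13075/(-28056) = -39/((1319/4)*978) + 13075*(-1/28056) = -39/644991/2 - 13075/28056 = -39*2/644991 - 13075/28056 = -26/214997 - 13075/28056 = -2811815231/6031955832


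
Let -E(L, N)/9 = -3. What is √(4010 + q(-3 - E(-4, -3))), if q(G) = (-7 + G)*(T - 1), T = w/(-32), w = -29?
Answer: √256862/8 ≈ 63.352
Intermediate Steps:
T = 29/32 (T = -29/(-32) = -29*(-1/32) = 29/32 ≈ 0.90625)
E(L, N) = 27 (E(L, N) = -9*(-3) = 27)
q(G) = 21/32 - 3*G/32 (q(G) = (-7 + G)*(29/32 - 1) = (-7 + G)*(-3/32) = 21/32 - 3*G/32)
√(4010 + q(-3 - E(-4, -3))) = √(4010 + (21/32 - 3*(-3 - 1*27)/32)) = √(4010 + (21/32 - 3*(-3 - 27)/32)) = √(4010 + (21/32 - 3/32*(-30))) = √(4010 + (21/32 + 45/16)) = √(4010 + 111/32) = √(128431/32) = √256862/8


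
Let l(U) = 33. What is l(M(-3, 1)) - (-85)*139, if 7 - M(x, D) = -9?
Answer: 11848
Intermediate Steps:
M(x, D) = 16 (M(x, D) = 7 - 1*(-9) = 7 + 9 = 16)
l(M(-3, 1)) - (-85)*139 = 33 - (-85)*139 = 33 - 1*(-11815) = 33 + 11815 = 11848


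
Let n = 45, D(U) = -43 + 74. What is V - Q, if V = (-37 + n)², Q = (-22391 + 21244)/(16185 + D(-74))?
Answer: 1038971/16216 ≈ 64.071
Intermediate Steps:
D(U) = 31
Q = -1147/16216 (Q = (-22391 + 21244)/(16185 + 31) = -1147/16216 ≈ -0.070733)
V = 64 (V = (-37 + 45)² = 8² = 64)
V - Q = 64 - 1*(-1147/16216) = 64 + 1147/16216 = 1038971/16216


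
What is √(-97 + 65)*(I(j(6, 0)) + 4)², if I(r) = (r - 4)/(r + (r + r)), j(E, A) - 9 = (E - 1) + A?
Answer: 31684*I*√2/441 ≈ 101.61*I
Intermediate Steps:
j(E, A) = 8 + A + E (j(E, A) = 9 + ((E - 1) + A) = 9 + ((-1 + E) + A) = 9 + (-1 + A + E) = 8 + A + E)
I(r) = (-4 + r)/(3*r) (I(r) = (-4 + r)/(r + 2*r) = (-4 + r)/((3*r)) = (-4 + r)*(1/(3*r)) = (-4 + r)/(3*r))
√(-97 + 65)*(I(j(6, 0)) + 4)² = √(-97 + 65)*((-4 + (8 + 0 + 6))/(3*(8 + 0 + 6)) + 4)² = √(-32)*((⅓)*(-4 + 14)/14 + 4)² = (4*I*√2)*((⅓)*(1/14)*10 + 4)² = (4*I*√2)*(5/21 + 4)² = (4*I*√2)*(89/21)² = (4*I*√2)*(7921/441) = 31684*I*√2/441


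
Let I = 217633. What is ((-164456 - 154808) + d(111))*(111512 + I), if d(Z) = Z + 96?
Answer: -105016016265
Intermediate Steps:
d(Z) = 96 + Z
((-164456 - 154808) + d(111))*(111512 + I) = ((-164456 - 154808) + (96 + 111))*(111512 + 217633) = (-319264 + 207)*329145 = -319057*329145 = -105016016265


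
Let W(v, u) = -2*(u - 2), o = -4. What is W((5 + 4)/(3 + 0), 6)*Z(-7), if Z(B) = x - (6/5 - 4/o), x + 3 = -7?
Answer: 488/5 ≈ 97.600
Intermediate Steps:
x = -10 (x = -3 - 7 = -10)
Z(B) = -61/5 (Z(B) = -10 - (6/5 - 4/(-4)) = -10 - (6*(⅕) - 4*(-¼)) = -10 - (6/5 + 1) = -10 - 1*11/5 = -10 - 11/5 = -61/5)
W(v, u) = 4 - 2*u (W(v, u) = -2*(-2 + u) = 4 - 2*u)
W((5 + 4)/(3 + 0), 6)*Z(-7) = (4 - 2*6)*(-61/5) = (4 - 12)*(-61/5) = -8*(-61/5) = 488/5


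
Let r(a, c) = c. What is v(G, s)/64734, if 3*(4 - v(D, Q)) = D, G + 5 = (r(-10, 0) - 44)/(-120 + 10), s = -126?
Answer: 83/971010 ≈ 8.5478e-5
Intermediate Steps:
G = -23/5 (G = -5 + (0 - 44)/(-120 + 10) = -5 - 44/(-110) = -5 - 44*(-1/110) = -5 + ⅖ = -23/5 ≈ -4.6000)
v(D, Q) = 4 - D/3
v(G, s)/64734 = (4 - ⅓*(-23/5))/64734 = (4 + 23/15)*(1/64734) = (83/15)*(1/64734) = 83/971010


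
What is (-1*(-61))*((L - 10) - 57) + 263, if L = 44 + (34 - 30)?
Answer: -896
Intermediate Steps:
L = 48 (L = 44 + 4 = 48)
(-1*(-61))*((L - 10) - 57) + 263 = (-1*(-61))*((48 - 10) - 57) + 263 = 61*(38 - 57) + 263 = 61*(-19) + 263 = -1159 + 263 = -896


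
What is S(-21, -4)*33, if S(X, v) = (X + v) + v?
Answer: -957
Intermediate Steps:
S(X, v) = X + 2*v
S(-21, -4)*33 = (-21 + 2*(-4))*33 = (-21 - 8)*33 = -29*33 = -957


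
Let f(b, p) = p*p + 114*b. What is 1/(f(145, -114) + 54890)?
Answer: 1/84416 ≈ 1.1846e-5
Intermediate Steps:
f(b, p) = p**2 + 114*b
1/(f(145, -114) + 54890) = 1/(((-114)**2 + 114*145) + 54890) = 1/((12996 + 16530) + 54890) = 1/(29526 + 54890) = 1/84416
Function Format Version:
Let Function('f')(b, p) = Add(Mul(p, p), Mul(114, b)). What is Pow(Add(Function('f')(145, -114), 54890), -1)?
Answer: Rational(1, 84416) ≈ 1.1846e-5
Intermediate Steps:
Function('f')(b, p) = Add(Pow(p, 2), Mul(114, b))
Pow(Add(Function('f')(145, -114), 54890), -1) = Pow(Add(Add(Pow(-114, 2), Mul(114, 145)), 54890), -1) = Pow(Add(Add(12996, 16530), 54890), -1) = Pow(Add(29526, 54890), -1) = Pow(84416, -1) = Rational(1, 84416)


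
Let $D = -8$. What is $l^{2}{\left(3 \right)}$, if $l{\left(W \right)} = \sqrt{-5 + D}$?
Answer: $-13$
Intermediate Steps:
$l{\left(W \right)} = i \sqrt{13}$ ($l{\left(W \right)} = \sqrt{-5 - 8} = \sqrt{-13} = i \sqrt{13}$)
$l^{2}{\left(3 \right)} = \left(i \sqrt{13}\right)^{2} = -13$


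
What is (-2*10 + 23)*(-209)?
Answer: -627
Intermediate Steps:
(-2*10 + 23)*(-209) = (-20 + 23)*(-209) = 3*(-209) = -627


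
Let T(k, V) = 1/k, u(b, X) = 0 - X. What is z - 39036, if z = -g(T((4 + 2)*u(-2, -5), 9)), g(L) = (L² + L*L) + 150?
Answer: -17633701/450 ≈ -39186.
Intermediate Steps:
u(b, X) = -X
g(L) = 150 + 2*L² (g(L) = (L² + L²) + 150 = 2*L² + 150 = 150 + 2*L²)
z = -67501/450 (z = -(150 + 2*(1/((4 + 2)*(-1*(-5))))²) = -(150 + 2*(1/(6*5))²) = -(150 + 2*(1/30)²) = -(150 + 2*(1/900)) = -(150 + 1/450) = -1*67501/450 = -67501/450 ≈ -150.00)
z - 39036 = -67501/450 - 39036 = -17633701/450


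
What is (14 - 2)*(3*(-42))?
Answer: -1512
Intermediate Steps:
(14 - 2)*(3*(-42)) = 12*(-126) = -1512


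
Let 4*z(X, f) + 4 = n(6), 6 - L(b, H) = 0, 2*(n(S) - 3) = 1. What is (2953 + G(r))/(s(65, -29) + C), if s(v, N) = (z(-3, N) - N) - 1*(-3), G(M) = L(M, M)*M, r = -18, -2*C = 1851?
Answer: -22760/7149 ≈ -3.1837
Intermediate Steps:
C = -1851/2 (C = -1/2*1851 = -1851/2 ≈ -925.50)
n(S) = 7/2 (n(S) = 3 + (1/2)*1 = 3 + 1/2 = 7/2)
L(b, H) = 6 (L(b, H) = 6 - 1*0 = 6 + 0 = 6)
z(X, f) = -1/8 (z(X, f) = -1 + (1/4)*(7/2) = -1 + 7/8 = -1/8)
G(M) = 6*M
s(v, N) = 23/8 - N (s(v, N) = (-1/8 - N) - 1*(-3) = (-1/8 - N) + 3 = 23/8 - N)
(2953 + G(r))/(s(65, -29) + C) = (2953 + 6*(-18))/((23/8 - 1*(-29)) - 1851/2) = (2953 - 108)/((23/8 + 29) - 1851/2) = 2845/(255/8 - 1851/2) = 2845/(-7149/8) = 2845*(-8/7149) = -22760/7149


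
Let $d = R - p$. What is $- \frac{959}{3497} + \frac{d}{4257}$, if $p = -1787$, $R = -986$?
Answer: $- \frac{142374}{1654081} \approx -0.086074$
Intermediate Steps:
$d = 801$ ($d = -986 - -1787 = -986 + 1787 = 801$)
$- \frac{959}{3497} + \frac{d}{4257} = - \frac{959}{3497} + \frac{801}{4257} = \left(-959\right) \frac{1}{3497} + 801 \cdot \frac{1}{4257} = - \frac{959}{3497} + \frac{89}{473} = - \frac{142374}{1654081}$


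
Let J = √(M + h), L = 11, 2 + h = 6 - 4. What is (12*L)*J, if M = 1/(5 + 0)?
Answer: 132*√5/5 ≈ 59.032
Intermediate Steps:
M = ⅕ (M = 1/5 = ⅕ ≈ 0.20000)
h = 0 (h = -2 + (6 - 4) = -2 + 2 = 0)
J = √5/5 (J = √(⅕ + 0) = √(⅕) = √5/5 ≈ 0.44721)
(12*L)*J = (12*11)*(√5/5) = 132*(√5/5) = 132*√5/5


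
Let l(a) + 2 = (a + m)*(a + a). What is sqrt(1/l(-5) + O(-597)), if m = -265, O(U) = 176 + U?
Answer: I*sqrt(3064542186)/2698 ≈ 20.518*I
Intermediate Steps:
l(a) = -2 + 2*a*(-265 + a) (l(a) = -2 + (a - 265)*(a + a) = -2 + (-265 + a)*(2*a) = -2 + 2*a*(-265 + a))
sqrt(1/l(-5) + O(-597)) = sqrt(1/(-2 - 530*(-5) + 2*(-5)**2) + (176 - 597)) = sqrt(1/(-2 + 2650 + 2*25) - 421) = sqrt(1/(-2 + 2650 + 50) - 421) = sqrt(1/2698 - 421) = sqrt(-1135857/2698) = I*sqrt(3064542186)/2698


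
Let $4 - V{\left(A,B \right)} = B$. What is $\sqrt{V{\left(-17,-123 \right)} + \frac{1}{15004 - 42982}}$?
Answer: $\frac{\sqrt{99411569490}}{27978} \approx 11.269$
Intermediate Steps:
$V{\left(A,B \right)} = 4 - B$
$\sqrt{V{\left(-17,-123 \right)} + \frac{1}{15004 - 42982}} = \sqrt{\left(4 - -123\right) + \frac{1}{15004 - 42982}} = \sqrt{\left(4 + 123\right) + \frac{1}{-27978}} = \sqrt{127 - \frac{1}{27978}} = \sqrt{\frac{3553205}{27978}} = \frac{\sqrt{99411569490}}{27978}$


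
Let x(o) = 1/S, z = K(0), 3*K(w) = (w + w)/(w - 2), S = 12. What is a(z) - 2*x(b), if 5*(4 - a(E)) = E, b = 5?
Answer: 23/6 ≈ 3.8333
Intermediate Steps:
K(w) = 2*w/(3*(-2 + w)) (K(w) = ((w + w)/(w - 2))/3 = ((2*w)/(-2 + w))/3 = (2*w/(-2 + w))/3 = 2*w/(3*(-2 + w)))
z = 0 (z = (2/3)*0/(-2 + 0) = (2/3)*0/(-2) = (2/3)*0*(-1/2) = 0)
a(E) = 4 - E/5
x(o) = 1/12
a(z) - 2*x(b) = (4 - 1/5*0) - 2*1/12 = (4 + 0) - 1/6 = 4 - 1/6 = 23/6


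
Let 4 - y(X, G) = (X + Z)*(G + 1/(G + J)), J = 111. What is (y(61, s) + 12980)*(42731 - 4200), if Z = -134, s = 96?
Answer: 159457345427/207 ≈ 7.7033e+8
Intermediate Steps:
y(X, G) = 4 - (-134 + X)*(G + 1/(111 + G)) (y(X, G) = 4 - (X - 134)*(G + 1/(G + 111)) = 4 - (-134 + X)*(G + 1/(111 + G)))
(y(61, s) + 12980)*(42731 - 4200) = ((578 - 1*61 + 134*96² + 14878*96 - 1*61*96² - 111*96*61)/(111 + 96) + 12980)*(42731 - 4200) = ((578 - 61 + 134*9216 + 1428288 - 1*61*9216 - 650016)/207 + 12980)*38531 = ((578 - 61 + 1234944 + 1428288 - 562176 - 650016)/207 + 12980)*38531 = ((1/207)*1451557 + 12980)*38531 = (1451557/207 + 12980)*38531 = (4138417/207)*38531 = 159457345427/207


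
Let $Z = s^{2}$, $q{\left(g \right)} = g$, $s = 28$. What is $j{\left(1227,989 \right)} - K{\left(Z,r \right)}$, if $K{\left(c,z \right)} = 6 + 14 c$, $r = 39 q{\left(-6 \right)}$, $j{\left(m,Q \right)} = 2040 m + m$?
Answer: $2493325$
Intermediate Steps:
$j{\left(m,Q \right)} = 2041 m$
$Z = 784$ ($Z = 28^{2} = 784$)
$r = -234$ ($r = 39 \left(-6\right) = -234$)
$j{\left(1227,989 \right)} - K{\left(Z,r \right)} = 2041 \cdot 1227 - \left(6 + 14 \cdot 784\right) = 2504307 - \left(6 + 10976\right) = 2504307 - 10982 = 2493325$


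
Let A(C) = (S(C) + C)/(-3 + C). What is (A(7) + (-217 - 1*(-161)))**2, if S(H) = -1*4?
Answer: 48841/16 ≈ 3052.6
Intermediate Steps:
S(H) = -4
A(C) = (-4 + C)/(-3 + C)
(A(7) + (-217 - 1*(-161)))**2 = ((-4 + 7)/(-3 + 7) + (-217 - 1*(-161)))**2 = (3/4 + (-217 + 161))**2 = ((1/4)*3 - 56)**2 = (3/4 - 56)**2 = (-221/4)**2 = 48841/16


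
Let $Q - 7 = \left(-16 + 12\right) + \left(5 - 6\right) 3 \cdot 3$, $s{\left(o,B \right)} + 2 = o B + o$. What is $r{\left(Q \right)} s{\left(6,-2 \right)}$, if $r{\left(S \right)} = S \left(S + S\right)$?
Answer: $-576$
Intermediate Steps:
$s{\left(o,B \right)} = -2 + o + B o$ ($s{\left(o,B \right)} = -2 + \left(o B + o\right) = -2 + \left(B o + o\right) = -2 + \left(o + B o\right) = -2 + o + B o$)
$Q = -6$ ($Q = 7 + \left(\left(-16 + 12\right) + \left(5 - 6\right) 3 \cdot 3\right) = 7 + \left(-4 + \left(5 - 6\right) 3 \cdot 3\right) = 7 + \left(-4 + \left(-1\right) 3 \cdot 3\right) = 7 - 13 = -6$)
$r{\left(S \right)} = 2 S^{2}$ ($r{\left(S \right)} = S 2 S = 2 S^{2}$)
$r{\left(Q \right)} s{\left(6,-2 \right)} = 2 \left(-6\right)^{2} \left(-2 + 6 - 12\right) = 2 \cdot 36 \left(-2 + 6 - 12\right) = 72 \left(-8\right) = -576$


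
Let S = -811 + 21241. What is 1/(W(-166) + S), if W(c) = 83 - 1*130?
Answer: 1/20383 ≈ 4.9061e-5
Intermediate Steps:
S = 20430
W(c) = -47 (W(c) = 83 - 130 = -47)
1/(W(-166) + S) = 1/(-47 + 20430) = 1/20383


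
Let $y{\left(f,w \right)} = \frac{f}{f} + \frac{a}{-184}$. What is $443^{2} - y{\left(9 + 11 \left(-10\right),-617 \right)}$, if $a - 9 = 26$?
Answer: $\frac{36109667}{184} \approx 1.9625 \cdot 10^{5}$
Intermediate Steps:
$a = 35$ ($a = 9 + 26 = 35$)
$y{\left(f,w \right)} = \frac{149}{184}$ ($y{\left(f,w \right)} = \frac{f}{f} + \frac{35}{-184} = 1 + 35 \left(- \frac{1}{184}\right) = 1 - \frac{35}{184} = \frac{149}{184}$)
$443^{2} - y{\left(9 + 11 \left(-10\right),-617 \right)} = 443^{2} - \frac{149}{184} = 196249 - \frac{149}{184} = \frac{36109667}{184}$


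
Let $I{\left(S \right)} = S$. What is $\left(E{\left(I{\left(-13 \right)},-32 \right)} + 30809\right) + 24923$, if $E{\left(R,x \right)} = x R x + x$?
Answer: $42388$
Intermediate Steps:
$E{\left(R,x \right)} = x + R x^{2}$ ($E{\left(R,x \right)} = R x x + x = R x^{2} + x = x + R x^{2}$)
$\left(E{\left(I{\left(-13 \right)},-32 \right)} + 30809\right) + 24923 = \left(- 32 \left(1 - -416\right) + 30809\right) + 24923 = \left(- 32 \left(1 + 416\right) + 30809\right) + 24923 = \left(\left(-32\right) 417 + 30809\right) + 24923 = \left(-13344 + 30809\right) + 24923 = 17465 + 24923 = 42388$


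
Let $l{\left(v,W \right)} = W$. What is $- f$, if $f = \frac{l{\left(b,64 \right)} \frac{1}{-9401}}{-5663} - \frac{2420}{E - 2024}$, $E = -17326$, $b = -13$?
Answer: $- \frac{12883686686}{103015264905} \approx -0.12507$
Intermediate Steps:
$f = \frac{12883686686}{103015264905}$ ($f = \frac{64 \frac{1}{-9401}}{-5663} - \frac{2420}{-17326 - 2024} = 64 \left(- \frac{1}{9401}\right) \left(- \frac{1}{5663}\right) - \frac{2420}{-17326 - 2024} = \left(- \frac{64}{9401}\right) \left(- \frac{1}{5663}\right) - \frac{2420}{-19350} = \frac{64}{53237863} - - \frac{242}{1935} = \frac{64}{53237863} + \frac{242}{1935} = \frac{12883686686}{103015264905} \approx 0.12507$)
$- f = \left(-1\right) \frac{12883686686}{103015264905} = - \frac{12883686686}{103015264905}$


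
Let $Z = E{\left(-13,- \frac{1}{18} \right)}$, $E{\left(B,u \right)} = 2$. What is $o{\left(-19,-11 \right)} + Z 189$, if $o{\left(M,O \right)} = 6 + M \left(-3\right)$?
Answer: $441$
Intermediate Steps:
$o{\left(M,O \right)} = 6 - 3 M$
$Z = 2$
$o{\left(-19,-11 \right)} + Z 189 = \left(6 - -57\right) + 2 \cdot 189 = \left(6 + 57\right) + 378 = 63 + 378 = 441$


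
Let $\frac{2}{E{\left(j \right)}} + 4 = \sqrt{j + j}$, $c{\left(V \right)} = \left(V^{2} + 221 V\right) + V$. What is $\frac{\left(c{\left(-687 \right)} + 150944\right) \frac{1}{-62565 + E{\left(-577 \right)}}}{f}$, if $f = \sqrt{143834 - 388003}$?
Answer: $\frac{470399 \left(- 4 \sqrt{244169} + i \sqrt{281771026}\right)}{244169 \left(62565 \sqrt{1154} + 250262 i\right)} \approx 1.4122 \cdot 10^{-8} + 0.015216 i$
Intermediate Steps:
$c{\left(V \right)} = V^{2} + 222 V$
$E{\left(j \right)} = \frac{2}{-4 + \sqrt{2} \sqrt{j}}$ ($E{\left(j \right)} = \frac{2}{-4 + \sqrt{j + j}} = \frac{2}{-4 + \sqrt{2 j}} = \frac{2}{-4 + \sqrt{2} \sqrt{j}}$)
$f = i \sqrt{244169}$ ($f = \sqrt{-244169} = i \sqrt{244169} \approx 494.13 i$)
$\frac{\left(c{\left(-687 \right)} + 150944\right) \frac{1}{-62565 + E{\left(-577 \right)}}}{f} = \frac{\left(- 687 \left(222 - 687\right) + 150944\right) \frac{1}{-62565 + \frac{2}{-4 + \sqrt{2} \sqrt{-577}}}}{i \sqrt{244169}} = \frac{\left(-687\right) \left(-465\right) + 150944}{-62565 + \frac{2}{-4 + \sqrt{2} i \sqrt{577}}} \left(- \frac{i \sqrt{244169}}{244169}\right) = \frac{319455 + 150944}{-62565 + \frac{2}{-4 + i \sqrt{1154}}} \left(- \frac{i \sqrt{244169}}{244169}\right) = \frac{470399}{-62565 + \frac{2}{-4 + i \sqrt{1154}}} \left(- \frac{i \sqrt{244169}}{244169}\right) = - \frac{470399 i \sqrt{244169}}{244169 \left(-62565 + \frac{2}{-4 + i \sqrt{1154}}\right)}$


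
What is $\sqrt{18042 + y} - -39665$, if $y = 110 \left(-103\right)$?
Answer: $39665 + 2 \sqrt{1678} \approx 39747.0$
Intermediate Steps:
$y = -11330$
$\sqrt{18042 + y} - -39665 = \sqrt{18042 - 11330} - -39665 = \sqrt{6712} + 39665 = 2 \sqrt{1678} + 39665 = 39665 + 2 \sqrt{1678}$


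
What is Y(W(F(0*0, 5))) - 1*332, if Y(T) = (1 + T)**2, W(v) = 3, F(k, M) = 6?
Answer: -316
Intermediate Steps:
Y(W(F(0*0, 5))) - 1*332 = (1 + 3)**2 - 1*332 = 4**2 - 332 = 16 - 332 = -316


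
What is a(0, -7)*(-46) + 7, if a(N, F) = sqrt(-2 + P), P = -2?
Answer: 7 - 92*I ≈ 7.0 - 92.0*I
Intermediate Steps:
a(N, F) = 2*I (a(N, F) = sqrt(-2 - 2) = sqrt(-4) = 2*I)
a(0, -7)*(-46) + 7 = (2*I)*(-46) + 7 = -92*I + 7 = 7 - 92*I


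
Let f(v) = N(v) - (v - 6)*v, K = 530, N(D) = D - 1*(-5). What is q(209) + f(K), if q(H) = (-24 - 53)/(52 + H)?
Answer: -72345362/261 ≈ -2.7719e+5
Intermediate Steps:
N(D) = 5 + D (N(D) = D + 5 = 5 + D)
q(H) = -77/(52 + H)
f(v) = 5 + v - v*(-6 + v) (f(v) = (5 + v) - (v - 6)*v = (5 + v) - (-6 + v)*v = (5 + v) - v*(-6 + v) = 5 + v - v*(-6 + v))
q(209) + f(K) = -77/(52 + 209) + (5 - 1*530² + 7*530) = -77/261 + (5 - 1*280900 + 3710) = -77*1/261 + (5 - 280900 + 3710) = -77/261 - 277185 = -72345362/261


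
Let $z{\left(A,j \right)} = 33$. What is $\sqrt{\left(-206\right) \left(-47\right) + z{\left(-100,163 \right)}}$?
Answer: $\sqrt{9715} \approx 98.565$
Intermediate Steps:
$\sqrt{\left(-206\right) \left(-47\right) + z{\left(-100,163 \right)}} = \sqrt{\left(-206\right) \left(-47\right) + 33} = \sqrt{9682 + 33} = \sqrt{9715}$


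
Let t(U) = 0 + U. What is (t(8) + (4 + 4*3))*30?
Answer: 720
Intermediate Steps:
t(U) = U
(t(8) + (4 + 4*3))*30 = (8 + (4 + 4*3))*30 = (8 + (4 + 12))*30 = (8 + 16)*30 = 24*30 = 720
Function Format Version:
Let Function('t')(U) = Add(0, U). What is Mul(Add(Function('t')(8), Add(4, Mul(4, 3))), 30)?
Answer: 720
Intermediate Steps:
Function('t')(U) = U
Mul(Add(Function('t')(8), Add(4, Mul(4, 3))), 30) = Mul(Add(8, Add(4, Mul(4, 3))), 30) = Mul(Add(8, Add(4, 12)), 30) = Mul(Add(8, 16), 30) = Mul(24, 30) = 720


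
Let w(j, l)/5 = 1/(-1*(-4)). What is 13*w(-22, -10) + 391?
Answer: 1629/4 ≈ 407.25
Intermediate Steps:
w(j, l) = 5/4 (w(j, l) = 5/((-1*(-4))) = 5/4)
13*w(-22, -10) + 391 = 13*(5/4) + 391 = 65/4 + 391 = 1629/4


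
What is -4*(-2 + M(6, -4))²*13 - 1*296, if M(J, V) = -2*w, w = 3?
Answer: -3624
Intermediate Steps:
M(J, V) = -6 (M(J, V) = -2*3 = -6)
-4*(-2 + M(6, -4))²*13 - 1*296 = -4*(-2 - 6)²*13 - 1*296 = -4*(-8)²*13 - 296 = -4*64*13 - 296 = -256*13 - 296 = -3328 - 296 = -3624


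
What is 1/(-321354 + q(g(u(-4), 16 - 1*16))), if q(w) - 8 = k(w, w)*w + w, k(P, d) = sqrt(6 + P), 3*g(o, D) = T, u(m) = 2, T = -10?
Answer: -542277/174260352382 + 15*sqrt(6)/697041409528 ≈ -3.1118e-6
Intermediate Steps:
g(o, D) = -10/3 (g(o, D) = (1/3)*(-10) = -10/3)
q(w) = 8 + w + w*sqrt(6 + w) (q(w) = 8 + (sqrt(6 + w)*w + w) = 8 + (w*sqrt(6 + w) + w) = 8 + (w + w*sqrt(6 + w)) = 8 + w + w*sqrt(6 + w))
1/(-321354 + q(g(u(-4), 16 - 1*16))) = 1/(-321354 + (8 - 10/3 - 10*sqrt(6 - 10/3)/3)) = 1/(-321354 + (8 - 10/3 - 20*sqrt(6)/9)) = 1/(-321354 + (14/3 - 20*sqrt(6)/9)) = 1/(-964048/3 - 20*sqrt(6)/9)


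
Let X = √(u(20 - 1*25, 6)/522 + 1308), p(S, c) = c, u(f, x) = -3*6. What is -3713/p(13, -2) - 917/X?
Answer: 3713/2 - 917*√1099999/37931 ≈ 1831.1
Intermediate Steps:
u(f, x) = -18
X = √1099999/29 (X = √(-18/522 + 1308) = √(-18*1/522 + 1308) = √(-1/29 + 1308) = √(37931/29) = √1099999/29 ≈ 36.166)
-3713/p(13, -2) - 917/X = -3713/(-2) - 917*√1099999/37931 = -3713*(-½) - 917*√1099999/37931 = 3713/2 - 917*√1099999/37931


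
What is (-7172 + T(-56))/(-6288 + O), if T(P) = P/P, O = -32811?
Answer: 7171/39099 ≈ 0.18341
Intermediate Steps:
T(P) = 1
(-7172 + T(-56))/(-6288 + O) = (-7172 + 1)/(-6288 - 32811) = -7171/(-39099) = -7171*(-1/39099) = 7171/39099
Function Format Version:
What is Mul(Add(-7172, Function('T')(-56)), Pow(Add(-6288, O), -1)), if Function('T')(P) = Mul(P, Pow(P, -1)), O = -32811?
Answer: Rational(7171, 39099) ≈ 0.18341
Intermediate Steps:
Function('T')(P) = 1
Mul(Add(-7172, Function('T')(-56)), Pow(Add(-6288, O), -1)) = Mul(Add(-7172, 1), Pow(Add(-6288, -32811), -1)) = Mul(-7171, Pow(-39099, -1)) = Mul(-7171, Rational(-1, 39099)) = Rational(7171, 39099)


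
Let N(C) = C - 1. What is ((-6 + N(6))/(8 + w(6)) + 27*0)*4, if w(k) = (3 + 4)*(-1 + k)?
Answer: -4/43 ≈ -0.093023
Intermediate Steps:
N(C) = -1 + C
w(k) = -7 + 7*k (w(k) = 7*(-1 + k) = -7 + 7*k)
((-6 + N(6))/(8 + w(6)) + 27*0)*4 = ((-6 + (-1 + 6))/(8 + (-7 + 7*6)) + 27*0)*4 = ((-6 + 5)/(8 + (-7 + 42)) + 0)*4 = (-1/(8 + 35) + 0)*4 = (-1/43 + 0)*4 = -1/43*4 = -4/43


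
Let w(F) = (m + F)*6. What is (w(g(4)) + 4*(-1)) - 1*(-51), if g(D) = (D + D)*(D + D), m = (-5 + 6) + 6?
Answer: 473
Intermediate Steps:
m = 7 (m = 1 + 6 = 7)
g(D) = 4*D² (g(D) = (2*D)*(2*D) = 4*D²)
w(F) = 42 + 6*F (w(F) = (7 + F)*6 = 42 + 6*F)
(w(g(4)) + 4*(-1)) - 1*(-51) = ((42 + 6*(4*4²)) + 4*(-1)) - 1*(-51) = ((42 + 6*(4*16)) - 4) + 51 = ((42 + 6*64) - 4) + 51 = ((42 + 384) - 4) + 51 = (426 - 4) + 51 = 422 + 51 = 473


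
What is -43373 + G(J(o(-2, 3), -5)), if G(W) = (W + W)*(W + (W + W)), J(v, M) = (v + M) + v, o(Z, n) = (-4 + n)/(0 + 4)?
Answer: -86383/2 ≈ -43192.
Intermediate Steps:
o(Z, n) = -1 + n/4 (o(Z, n) = (-4 + n)/4 = (-4 + n)*(¼) = -1 + n/4)
J(v, M) = M + 2*v (J(v, M) = (M + v) + v = M + 2*v)
G(W) = 6*W² (G(W) = (2*W)*(W + 2*W) = (2*W)*(3*W) = 6*W²)
-43373 + G(J(o(-2, 3), -5)) = -43373 + 6*(-5 + 2*(-1 + (¼)*3))² = -43373 + 6*(-5 + 2*(-1 + ¾))² = -43373 + 6*(-5 + 2*(-¼))² = -43373 + 6*(-5 - ½)² = -43373 + 6*(-11/2)² = -43373 + 6*(121/4) = -43373 + 363/2 = -86383/2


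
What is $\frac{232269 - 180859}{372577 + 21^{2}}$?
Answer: $\frac{25705}{186509} \approx 0.13782$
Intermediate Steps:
$\frac{232269 - 180859}{372577 + 21^{2}} = \frac{51410}{372577 + 441} = \frac{51410}{373018} = 51410 \cdot \frac{1}{373018} = \frac{25705}{186509}$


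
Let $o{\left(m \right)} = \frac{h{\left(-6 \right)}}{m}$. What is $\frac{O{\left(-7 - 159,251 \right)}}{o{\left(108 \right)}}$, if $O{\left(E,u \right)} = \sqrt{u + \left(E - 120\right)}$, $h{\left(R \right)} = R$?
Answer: $- 18 i \sqrt{35} \approx - 106.49 i$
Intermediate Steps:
$o{\left(m \right)} = - \frac{6}{m}$
$O{\left(E,u \right)} = \sqrt{-120 + E + u}$ ($O{\left(E,u \right)} = \sqrt{u + \left(-120 + E\right)} = \sqrt{-120 + E + u}$)
$\frac{O{\left(-7 - 159,251 \right)}}{o{\left(108 \right)}} = \frac{\sqrt{-120 - 166 + 251}}{\left(-6\right) \frac{1}{108}} = \frac{\sqrt{-120 - 166 + 251}}{- \frac{1}{18}} = \sqrt{-35} \left(-18\right) = i \sqrt{35} \left(-18\right) = - 18 i \sqrt{35}$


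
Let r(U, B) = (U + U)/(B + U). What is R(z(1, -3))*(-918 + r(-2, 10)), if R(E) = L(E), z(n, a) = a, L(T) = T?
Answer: 5511/2 ≈ 2755.5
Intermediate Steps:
r(U, B) = 2*U/(B + U) (r(U, B) = (2*U)/(B + U) = 2*U/(B + U))
R(E) = E
R(z(1, -3))*(-918 + r(-2, 10)) = -3*(-918 + 2*(-2)/(10 - 2)) = -3*(-918 + 2*(-2)/8) = -3*(-918 + 2*(-2)*(1/8)) = -3*(-918 - 1/2) = -3*(-1837/2) = 5511/2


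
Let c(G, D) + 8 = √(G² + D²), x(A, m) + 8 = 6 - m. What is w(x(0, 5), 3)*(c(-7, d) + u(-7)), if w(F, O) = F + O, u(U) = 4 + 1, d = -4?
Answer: 12 - 4*√65 ≈ -20.249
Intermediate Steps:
x(A, m) = -2 - m (x(A, m) = -8 + (6 - m) = -2 - m)
c(G, D) = -8 + √(D² + G²) (c(G, D) = -8 + √(G² + D²) = -8 + √(D² + G²))
u(U) = 5
w(x(0, 5), 3)*(c(-7, d) + u(-7)) = ((-2 - 1*5) + 3)*((-8 + √((-4)² + (-7)²)) + 5) = ((-2 - 5) + 3)*((-8 + √(16 + 49)) + 5) = (-7 + 3)*((-8 + √65) + 5) = -4*(-3 + √65) = 12 - 4*√65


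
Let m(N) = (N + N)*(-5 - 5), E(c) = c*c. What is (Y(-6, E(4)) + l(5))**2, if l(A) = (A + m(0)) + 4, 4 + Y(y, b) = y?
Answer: 1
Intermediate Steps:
E(c) = c**2
m(N) = -20*N (m(N) = (2*N)*(-10) = -20*N)
Y(y, b) = -4 + y
l(A) = 4 + A (l(A) = (A - 20*0) + 4 = (A + 0) + 4 = A + 4 = 4 + A)
(Y(-6, E(4)) + l(5))**2 = ((-4 - 6) + (4 + 5))**2 = (-10 + 9)**2 = (-1)**2 = 1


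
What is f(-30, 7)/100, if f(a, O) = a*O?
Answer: -21/10 ≈ -2.1000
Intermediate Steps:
f(a, O) = O*a
f(-30, 7)/100 = (7*(-30))/100 = -210*1/100 = -21/10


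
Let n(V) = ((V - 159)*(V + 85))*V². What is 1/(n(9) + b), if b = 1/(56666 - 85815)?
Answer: -29149/33291072901 ≈ -8.7558e-7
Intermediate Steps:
n(V) = V²*(-159 + V)*(85 + V) (n(V) = ((-159 + V)*(85 + V))*V² = V²*(-159 + V)*(85 + V))
b = -1/29149 (b = 1/(-29149) = -1/29149 ≈ -3.4306e-5)
1/(n(9) + b) = 1/(9²*(-13515 + 9² - 74*9) - 1/29149) = 1/(81*(-13515 + 81 - 666) - 1/29149) = 1/(81*(-14100) - 1/29149) = 1/(-1142100 - 1/29149) = 1/(-33291072901/29149) = -29149/33291072901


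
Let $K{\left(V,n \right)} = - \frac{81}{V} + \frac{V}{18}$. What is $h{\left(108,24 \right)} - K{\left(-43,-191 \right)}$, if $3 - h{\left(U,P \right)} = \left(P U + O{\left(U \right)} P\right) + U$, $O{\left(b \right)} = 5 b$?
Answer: $- \frac{12118127}{774} \approx -15657.0$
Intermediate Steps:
$h{\left(U,P \right)} = 3 - U - 6 P U$ ($h{\left(U,P \right)} = 3 - \left(\left(P U + 5 U P\right) + U\right) = 3 - \left(\left(P U + 5 P U\right) + U\right) = 3 - \left(6 P U + U\right) = 3 - \left(U + 6 P U\right) = 3 - U - 6 P U$)
$K{\left(V,n \right)} = - \frac{81}{V} + \frac{V}{18}$ ($K{\left(V,n \right)} = - \frac{81}{V} + V \frac{1}{18} = - \frac{81}{V} + \frac{V}{18}$)
$h{\left(108,24 \right)} - K{\left(-43,-191 \right)} = \left(3 - 108 - 144 \cdot 108\right) - \left(- \frac{81}{-43} + \frac{1}{18} \left(-43\right)\right) = \left(3 - 108 - 15552\right) - \left(\left(-81\right) \left(- \frac{1}{43}\right) - \frac{43}{18}\right) = -15657 - \left(\frac{81}{43} - \frac{43}{18}\right) = -15657 - - \frac{391}{774} = -15657 + \frac{391}{774} = - \frac{12118127}{774}$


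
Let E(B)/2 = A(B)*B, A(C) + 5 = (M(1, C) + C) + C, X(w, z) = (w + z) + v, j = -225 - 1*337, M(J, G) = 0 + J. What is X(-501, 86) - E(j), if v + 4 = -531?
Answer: -1268822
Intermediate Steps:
v = -535 (v = -4 - 531 = -535)
M(J, G) = J
j = -562 (j = -225 - 337 = -562)
X(w, z) = -535 + w + z (X(w, z) = (w + z) - 535 = -535 + w + z)
A(C) = -4 + 2*C (A(C) = -5 + ((1 + C) + C) = -5 + (1 + 2*C) = -4 + 2*C)
E(B) = 2*B*(-4 + 2*B) (E(B) = 2*((-4 + 2*B)*B) = 2*(B*(-4 + 2*B)) = 2*B*(-4 + 2*B))
X(-501, 86) - E(j) = (-535 - 501 + 86) - 4*(-562)*(-2 - 562) = -950 - 4*(-562)*(-564) = -950 - 1*1267872 = -950 - 1267872 = -1268822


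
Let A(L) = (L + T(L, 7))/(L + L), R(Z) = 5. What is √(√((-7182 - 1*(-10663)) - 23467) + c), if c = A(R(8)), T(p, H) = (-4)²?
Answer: √(210 + 100*I*√19986)/10 ≈ 8.4702 + 8.3453*I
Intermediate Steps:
T(p, H) = 16
A(L) = (16 + L)/(2*L) (A(L) = (L + 16)/(L + L) = (16 + L)/((2*L)) = (16 + L)*(1/(2*L)) = (16 + L)/(2*L))
c = 21/10 (c = (½)*(16 + 5)/5 = (½)*(⅕)*21 = 21/10 ≈ 2.1000)
√(√((-7182 - 1*(-10663)) - 23467) + c) = √(√((-7182 - 1*(-10663)) - 23467) + 21/10) = √(√((-7182 + 10663) - 23467) + 21/10) = √(√(3481 - 23467) + 21/10) = √(√(-19986) + 21/10) = √(I*√19986 + 21/10) = √(21/10 + I*√19986)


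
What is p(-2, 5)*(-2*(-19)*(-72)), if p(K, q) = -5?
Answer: 13680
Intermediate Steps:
p(-2, 5)*(-2*(-19)*(-72)) = -5*(-2*(-19))*(-72) = -190*(-72) = -5*(-2736) = 13680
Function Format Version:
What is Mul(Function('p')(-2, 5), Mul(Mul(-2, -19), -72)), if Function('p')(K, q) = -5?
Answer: 13680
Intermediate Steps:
Mul(Function('p')(-2, 5), Mul(Mul(-2, -19), -72)) = Mul(-5, Mul(Mul(-2, -19), -72)) = Mul(-5, Mul(38, -72)) = Mul(-5, -2736) = 13680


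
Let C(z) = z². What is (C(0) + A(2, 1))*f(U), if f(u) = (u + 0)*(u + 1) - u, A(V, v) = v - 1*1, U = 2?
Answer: 0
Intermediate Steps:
A(V, v) = -1 + v (A(V, v) = v - 1 = -1 + v)
f(u) = -u + u*(1 + u) (f(u) = u*(1 + u) - u = -u + u*(1 + u))
(C(0) + A(2, 1))*f(U) = (0² + (-1 + 1))*2² = (0 + 0)*4 = 0*4 = 0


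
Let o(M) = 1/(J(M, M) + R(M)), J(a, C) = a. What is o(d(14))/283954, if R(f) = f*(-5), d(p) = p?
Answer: -1/15901424 ≈ -6.2887e-8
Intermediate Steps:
R(f) = -5*f
o(M) = -1/(4*M) (o(M) = 1/(M - 5*M) = 1/(-4*M) = -1/(4*M))
o(d(14))/283954 = -1/4/14/283954 = -1/4*1/14*(1/283954) = -1/56*1/283954 = -1/15901424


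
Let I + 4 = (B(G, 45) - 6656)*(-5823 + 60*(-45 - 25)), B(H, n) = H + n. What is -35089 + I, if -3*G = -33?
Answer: 66116707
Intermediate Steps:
G = 11 (G = -⅓*(-33) = 11)
I = 66151796 (I = -4 + ((11 + 45) - 6656)*(-5823 + 60*(-45 - 25)) = -4 + (56 - 6656)*(-5823 + 60*(-70)) = -4 - 6600*(-5823 - 4200) = -4 - 6600*(-10023) = -4 + 66151800 = 66151796)
-35089 + I = -35089 + 66151796 = 66116707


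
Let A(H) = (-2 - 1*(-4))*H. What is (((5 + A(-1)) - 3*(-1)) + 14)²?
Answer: 400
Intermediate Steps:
A(H) = 2*H (A(H) = (-2 + 4)*H = 2*H)
(((5 + A(-1)) - 3*(-1)) + 14)² = (((5 + 2*(-1)) - 3*(-1)) + 14)² = (((5 - 2) + 3) + 14)² = ((3 + 3) + 14)² = (6 + 14)² = 20² = 400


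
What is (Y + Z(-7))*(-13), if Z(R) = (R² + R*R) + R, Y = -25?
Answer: -858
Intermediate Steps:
Z(R) = R + 2*R² (Z(R) = (R² + R²) + R = 2*R² + R = R + 2*R²)
(Y + Z(-7))*(-13) = (-25 - 7*(1 + 2*(-7)))*(-13) = (-25 - 7*(1 - 14))*(-13) = (-25 - 7*(-13))*(-13) = (-25 + 91)*(-13) = 66*(-13) = -858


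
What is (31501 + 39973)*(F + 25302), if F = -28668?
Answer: -240581484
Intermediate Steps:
(31501 + 39973)*(F + 25302) = (31501 + 39973)*(-28668 + 25302) = 71474*(-3366) = -240581484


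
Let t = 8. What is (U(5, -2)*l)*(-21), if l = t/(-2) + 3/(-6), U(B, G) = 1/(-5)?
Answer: -189/10 ≈ -18.900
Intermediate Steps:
U(B, G) = -1/5
l = -9/2 (l = 8/(-2) + 3/(-6) = 8*(-1/2) + 3*(-1/6) = -4 - 1/2 = -9/2 ≈ -4.5000)
(U(5, -2)*l)*(-21) = -1/5*(-9/2)*(-21) = (9/10)*(-21) = -189/10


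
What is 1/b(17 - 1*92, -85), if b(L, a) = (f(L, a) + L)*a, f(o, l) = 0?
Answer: 1/6375 ≈ 0.00015686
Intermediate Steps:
b(L, a) = L*a (b(L, a) = (0 + L)*a = L*a)
1/b(17 - 1*92, -85) = 1/((17 - 1*92)*(-85)) = 1/((17 - 92)*(-85)) = 1/(-75*(-85)) = 1/6375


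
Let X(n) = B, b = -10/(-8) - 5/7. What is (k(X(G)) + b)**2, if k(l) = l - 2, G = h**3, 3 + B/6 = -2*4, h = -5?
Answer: 3568321/784 ≈ 4551.4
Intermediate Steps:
b = 15/28 (b = -10*(-1/8) - 5*1/7 = 5/4 - 5/7 = 15/28 ≈ 0.53571)
B = -66 (B = -18 + 6*(-2*4) = -18 + 6*(-8) = -18 - 48 = -66)
G = -125 (G = (-5)**3 = -125)
X(n) = -66
k(l) = -2 + l
(k(X(G)) + b)**2 = ((-2 - 66) + 15/28)**2 = (-68 + 15/28)**2 = (-1889/28)**2 = 3568321/784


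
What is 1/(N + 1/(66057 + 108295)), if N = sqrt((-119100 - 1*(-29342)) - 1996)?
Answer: 174352/2789194970671617 - 30398619904*I*sqrt(91754)/2789194970671617 ≈ 6.251e-11 - 0.0033013*I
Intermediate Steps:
N = I*sqrt(91754) (N = sqrt((-119100 + 29342) - 1996) = sqrt(-89758 - 1996) = sqrt(-91754) = I*sqrt(91754) ≈ 302.91*I)
1/(N + 1/(66057 + 108295)) = 1/(I*sqrt(91754) + 1/(66057 + 108295)) = 1/(I*sqrt(91754) + 1/174352) = 1/(1/174352 + I*sqrt(91754))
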